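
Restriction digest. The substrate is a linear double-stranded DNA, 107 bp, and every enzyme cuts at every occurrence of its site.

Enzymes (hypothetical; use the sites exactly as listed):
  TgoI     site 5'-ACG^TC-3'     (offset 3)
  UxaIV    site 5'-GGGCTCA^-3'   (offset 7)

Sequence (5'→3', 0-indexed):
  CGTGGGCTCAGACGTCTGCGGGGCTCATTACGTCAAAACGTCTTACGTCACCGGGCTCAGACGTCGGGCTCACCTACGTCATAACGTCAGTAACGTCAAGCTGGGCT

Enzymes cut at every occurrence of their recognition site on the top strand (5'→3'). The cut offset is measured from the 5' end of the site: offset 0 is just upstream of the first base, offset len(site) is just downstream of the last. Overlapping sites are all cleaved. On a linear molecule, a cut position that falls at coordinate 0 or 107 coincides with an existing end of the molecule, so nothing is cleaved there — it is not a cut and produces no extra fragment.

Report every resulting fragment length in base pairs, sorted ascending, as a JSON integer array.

Site scan:
  TgoI (ACGTC, off=3): starts [11, 29, 37, 44, 60, 75, 83, 92] → cuts [14, 32, 40, 47, 63, 78, 86, 95]
  UxaIV (GGGCTCA, off=7): starts [3, 20, 52, 65] → cuts [10, 27, 59, 72]

All cut coordinates (distinct, sorted): [10, 14, 27, 32, 40, 47, 59, 63, 72, 78, 86, 95]

Fragment lengths:
  [0,10): 10 bp
  [10,14): 4 bp
  [14,27): 13 bp
  [27,32): 5 bp
  [32,40): 8 bp
  [40,47): 7 bp
  [47,59): 12 bp
  [59,63): 4 bp
  [63,72): 9 bp
  [72,78): 6 bp
  [78,86): 8 bp
  [86,95): 9 bp
  [95,107): 12 bp

[4,4,5,6,7,8,8,9,9,10,12,12,13]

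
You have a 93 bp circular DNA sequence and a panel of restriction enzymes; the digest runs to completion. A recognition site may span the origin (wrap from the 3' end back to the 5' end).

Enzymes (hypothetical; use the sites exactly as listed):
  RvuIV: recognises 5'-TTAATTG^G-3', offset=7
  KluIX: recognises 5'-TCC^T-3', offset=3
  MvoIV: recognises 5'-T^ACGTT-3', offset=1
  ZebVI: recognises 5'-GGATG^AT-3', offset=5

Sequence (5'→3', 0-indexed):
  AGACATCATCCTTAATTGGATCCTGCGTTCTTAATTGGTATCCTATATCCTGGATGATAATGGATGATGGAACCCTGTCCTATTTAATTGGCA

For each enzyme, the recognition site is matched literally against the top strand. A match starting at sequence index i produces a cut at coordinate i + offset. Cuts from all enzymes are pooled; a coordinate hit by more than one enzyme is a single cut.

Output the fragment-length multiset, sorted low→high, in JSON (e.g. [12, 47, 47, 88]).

Site scan:
  RvuIV TTAATTGG/7: at [11, 30, 83] ⇒ [18, 37, 90]
  KluIX TCCT/3: at [8, 20, 40, 47, 77] ⇒ [11, 23, 43, 50, 80]
  MvoIV (TACGTT, off=1): no sites
  ZebVI GGATGAT/5: at [51, 61] ⇒ [56, 66]

Pooled cuts: [11, 18, 23, 37, 43, 50, 56, 66, 80, 90]

Fragments:
  11→18: 7 bp
  18→23: 5 bp
  23→37: 14 bp
  37→43: 6 bp
  43→50: 7 bp
  50→56: 6 bp
  56→66: 10 bp
  66→80: 14 bp
  80→90: 10 bp
  90→11 (wrap): 93-90+11 = 14 bp

[5,6,6,7,7,10,10,14,14,14]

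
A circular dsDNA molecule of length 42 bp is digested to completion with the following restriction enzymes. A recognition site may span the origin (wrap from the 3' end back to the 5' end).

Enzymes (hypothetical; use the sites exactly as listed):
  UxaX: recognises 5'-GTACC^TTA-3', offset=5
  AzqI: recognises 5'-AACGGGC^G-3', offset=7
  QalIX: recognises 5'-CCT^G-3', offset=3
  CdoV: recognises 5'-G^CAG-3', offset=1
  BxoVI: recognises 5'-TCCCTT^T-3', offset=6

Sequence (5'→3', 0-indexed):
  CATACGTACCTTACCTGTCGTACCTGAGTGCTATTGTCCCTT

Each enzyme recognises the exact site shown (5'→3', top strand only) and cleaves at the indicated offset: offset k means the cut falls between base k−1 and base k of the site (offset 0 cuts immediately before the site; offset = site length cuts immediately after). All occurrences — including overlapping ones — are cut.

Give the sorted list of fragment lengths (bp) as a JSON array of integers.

Per-enzyme occurrences:
  UxaX GTACCTTA/5: at [5] ⇒ [10]
  AzqI (AACGGGCG, off=7): no sites
  QalIX CCTG/3: at [13, 22] ⇒ [16, 25]
  CdoV (GCAG, off=1): no sites
  BxoVI (TCCCTTT, off=6): no sites

All cut coordinates (distinct, sorted): [10, 16, 25]

Fragments:
  10→16: 6 bp
  16→25: 9 bp
  25→10 (wrap): 42-25+10 = 27 bp

[6,9,27]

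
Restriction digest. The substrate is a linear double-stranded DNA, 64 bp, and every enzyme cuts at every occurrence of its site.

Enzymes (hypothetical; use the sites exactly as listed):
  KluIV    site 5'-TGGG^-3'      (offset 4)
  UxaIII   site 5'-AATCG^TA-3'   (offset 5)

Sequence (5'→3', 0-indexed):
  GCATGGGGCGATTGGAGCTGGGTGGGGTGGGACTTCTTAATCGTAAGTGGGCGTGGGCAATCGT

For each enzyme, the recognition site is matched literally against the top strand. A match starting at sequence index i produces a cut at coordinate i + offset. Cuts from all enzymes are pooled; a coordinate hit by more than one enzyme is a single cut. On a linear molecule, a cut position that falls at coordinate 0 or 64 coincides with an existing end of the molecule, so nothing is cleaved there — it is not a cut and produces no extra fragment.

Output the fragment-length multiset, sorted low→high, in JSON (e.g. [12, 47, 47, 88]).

Site scan:
  KluIV TGGG/4: at [3, 18, 22, 27, 47, 53] ⇒ [7, 22, 26, 31, 51, 57]
  UxaIII AATCGTA/5: at [38] ⇒ [43]

All cut coordinates (distinct, sorted): [7, 22, 26, 31, 43, 51, 57]

Fragments:
  [0,7): 7 bp
  [7,22): 15 bp
  [22,26): 4 bp
  [26,31): 5 bp
  [31,43): 12 bp
  [43,51): 8 bp
  [51,57): 6 bp
  [57,64): 7 bp

[4,5,6,7,7,8,12,15]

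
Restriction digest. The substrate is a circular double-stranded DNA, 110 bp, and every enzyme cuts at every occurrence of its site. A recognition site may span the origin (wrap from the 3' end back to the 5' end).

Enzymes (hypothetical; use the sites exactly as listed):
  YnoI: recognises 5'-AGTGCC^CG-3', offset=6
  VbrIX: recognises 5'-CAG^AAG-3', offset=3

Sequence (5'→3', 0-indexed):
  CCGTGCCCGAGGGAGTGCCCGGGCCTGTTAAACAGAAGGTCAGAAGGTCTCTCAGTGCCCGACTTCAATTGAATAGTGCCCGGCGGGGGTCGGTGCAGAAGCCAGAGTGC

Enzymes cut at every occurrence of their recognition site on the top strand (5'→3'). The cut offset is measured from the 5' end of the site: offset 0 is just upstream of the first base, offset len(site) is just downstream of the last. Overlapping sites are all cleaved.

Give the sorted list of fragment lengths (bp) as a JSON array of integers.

[8,13,16,16,18,18,21]

Scan for sites:
  YnoI AGTGCCCG/6: at [13, 53, 74, 105] ⇒ [1, 19, 59, 80]
  VbrIX CAGAAG/3: at [32, 40, 95] ⇒ [35, 43, 98]

All cut coordinates (distinct, sorted): [1, 19, 35, 43, 59, 80, 98]

Fragment lengths:
  1→19: 18 bp
  19→35: 16 bp
  35→43: 8 bp
  43→59: 16 bp
  59→80: 21 bp
  80→98: 18 bp
  98→1 (wrap): 110-98+1 = 13 bp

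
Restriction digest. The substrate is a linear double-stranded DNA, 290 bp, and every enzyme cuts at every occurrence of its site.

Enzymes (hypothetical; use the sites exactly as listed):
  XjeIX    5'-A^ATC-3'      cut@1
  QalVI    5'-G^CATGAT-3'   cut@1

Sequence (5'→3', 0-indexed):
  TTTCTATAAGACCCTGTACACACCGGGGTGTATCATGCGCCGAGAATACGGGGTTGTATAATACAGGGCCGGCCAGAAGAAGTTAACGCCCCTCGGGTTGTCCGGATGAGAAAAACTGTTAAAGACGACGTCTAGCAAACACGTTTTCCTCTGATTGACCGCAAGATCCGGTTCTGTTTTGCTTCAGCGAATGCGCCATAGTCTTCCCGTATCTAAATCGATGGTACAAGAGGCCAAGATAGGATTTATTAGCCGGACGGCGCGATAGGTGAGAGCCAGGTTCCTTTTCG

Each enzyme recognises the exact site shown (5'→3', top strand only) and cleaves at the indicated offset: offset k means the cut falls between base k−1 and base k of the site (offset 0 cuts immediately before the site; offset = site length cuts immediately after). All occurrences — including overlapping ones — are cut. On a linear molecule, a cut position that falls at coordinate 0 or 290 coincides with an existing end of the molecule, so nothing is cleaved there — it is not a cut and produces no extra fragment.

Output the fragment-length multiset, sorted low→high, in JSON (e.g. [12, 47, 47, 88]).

Site scan:
  XjeIX (AATC, off=1): starts [215] → cuts [216]
  QalVI (GCATGAT, off=1): no sites

Pooled cuts: [216]

Fragment lengths:
  [0,216): 216 bp
  [216,290): 74 bp

[74,216]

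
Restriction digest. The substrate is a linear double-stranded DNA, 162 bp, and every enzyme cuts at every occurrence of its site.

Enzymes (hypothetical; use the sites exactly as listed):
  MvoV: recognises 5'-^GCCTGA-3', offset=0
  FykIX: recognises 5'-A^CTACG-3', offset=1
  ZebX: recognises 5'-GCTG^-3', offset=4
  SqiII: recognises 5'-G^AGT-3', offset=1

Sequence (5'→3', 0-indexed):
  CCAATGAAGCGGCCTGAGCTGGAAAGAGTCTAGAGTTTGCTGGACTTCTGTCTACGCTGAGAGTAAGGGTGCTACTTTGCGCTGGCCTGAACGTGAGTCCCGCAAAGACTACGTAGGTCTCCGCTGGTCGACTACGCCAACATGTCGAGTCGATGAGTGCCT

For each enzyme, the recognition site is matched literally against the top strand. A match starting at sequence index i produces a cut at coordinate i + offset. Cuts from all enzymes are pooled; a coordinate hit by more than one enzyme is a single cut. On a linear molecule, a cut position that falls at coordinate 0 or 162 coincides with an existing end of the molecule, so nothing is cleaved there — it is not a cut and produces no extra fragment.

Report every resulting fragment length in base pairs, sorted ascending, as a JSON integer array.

[2,5,5,7,7,8,9,10,11,11,13,16,17,18,23]

Scan for sites:
  MvoV (GCCTGA, off=0): starts [11, 84] → cuts [11, 84]
  FykIX (ACTACG, off=1): starts [107, 130] → cuts [108, 131]
  ZebX (GCTG, off=4): starts [17, 38, 55, 80, 122] → cuts [21, 42, 59, 84, 126]
  SqiII (GAGT, off=1): starts [25, 32, 60, 94, 146, 154] → cuts [26, 33, 61, 95, 147, 155]

Pooled cuts: [11, 21, 26, 33, 42, 59, 61, 84, 95, 108, 126, 131, 147, 155]

Fragment lengths:
  [0,11): 11 bp
  [11,21): 10 bp
  [21,26): 5 bp
  [26,33): 7 bp
  [33,42): 9 bp
  [42,59): 17 bp
  [59,61): 2 bp
  [61,84): 23 bp
  [84,95): 11 bp
  [95,108): 13 bp
  [108,126): 18 bp
  [126,131): 5 bp
  [131,147): 16 bp
  [147,155): 8 bp
  [155,162): 7 bp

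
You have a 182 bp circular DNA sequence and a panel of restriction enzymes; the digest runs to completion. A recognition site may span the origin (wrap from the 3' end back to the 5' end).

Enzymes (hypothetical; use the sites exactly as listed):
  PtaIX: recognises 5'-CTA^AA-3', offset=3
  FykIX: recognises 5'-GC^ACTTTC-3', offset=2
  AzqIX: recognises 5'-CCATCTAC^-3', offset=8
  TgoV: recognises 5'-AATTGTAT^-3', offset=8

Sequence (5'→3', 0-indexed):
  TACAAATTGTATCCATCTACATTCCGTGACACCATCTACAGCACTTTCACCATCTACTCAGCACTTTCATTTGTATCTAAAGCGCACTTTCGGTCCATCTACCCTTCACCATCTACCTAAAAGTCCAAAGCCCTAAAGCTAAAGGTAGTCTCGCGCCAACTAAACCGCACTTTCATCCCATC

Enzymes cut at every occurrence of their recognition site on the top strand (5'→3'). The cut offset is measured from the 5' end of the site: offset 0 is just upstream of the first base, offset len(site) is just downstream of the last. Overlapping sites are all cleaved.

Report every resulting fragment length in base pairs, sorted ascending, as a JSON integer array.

Scan for sites:
  PtaIX CTAAA/3: at [76, 116, 132, 138, 159] ⇒ [79, 119, 135, 141, 162]
  FykIX GCACTTTC/2: at [40, 60, 83, 166] ⇒ [42, 62, 85, 168]
  AzqIX CCATCTAC/8: at [12, 31, 49, 94, 108, 177] ⇒ [3, 20, 39, 57, 102, 116]
  TgoV AATTGTAT/8: at [4] ⇒ [12]

All cut coordinates (distinct, sorted): [3, 12, 20, 39, 42, 57, 62, 79, 85, 102, 116, 119, 135, 141, 162, 168]

Fragments:
  3→12: 9 bp
  12→20: 8 bp
  20→39: 19 bp
  39→42: 3 bp
  42→57: 15 bp
  57→62: 5 bp
  62→79: 17 bp
  79→85: 6 bp
  85→102: 17 bp
  102→116: 14 bp
  116→119: 3 bp
  119→135: 16 bp
  135→141: 6 bp
  141→162: 21 bp
  162→168: 6 bp
  168→3 (wrap): 182-168+3 = 17 bp

[3,3,5,6,6,6,8,9,14,15,16,17,17,17,19,21]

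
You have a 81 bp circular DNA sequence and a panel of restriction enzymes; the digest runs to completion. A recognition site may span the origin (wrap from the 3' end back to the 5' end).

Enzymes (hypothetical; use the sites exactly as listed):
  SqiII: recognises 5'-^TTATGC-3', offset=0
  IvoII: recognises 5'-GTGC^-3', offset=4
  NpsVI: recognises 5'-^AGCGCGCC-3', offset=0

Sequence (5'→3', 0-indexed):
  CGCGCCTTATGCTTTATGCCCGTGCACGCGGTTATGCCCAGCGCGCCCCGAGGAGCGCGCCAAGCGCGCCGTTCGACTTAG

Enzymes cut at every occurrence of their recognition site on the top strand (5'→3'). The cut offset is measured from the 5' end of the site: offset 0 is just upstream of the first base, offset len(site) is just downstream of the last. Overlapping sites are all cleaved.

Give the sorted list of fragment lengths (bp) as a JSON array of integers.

Site scan:
  SqiII TTATGC/0: at [6, 13, 31] ⇒ [6, 13, 31]
  IvoII GTGC/4: at [21] ⇒ [25]
  NpsVI AGCGCGCC/0: at [39, 53, 62, 79] ⇒ [39, 53, 62, 79]

Pooled cuts: [6, 13, 25, 31, 39, 53, 62, 79]

Fragments:
  6→13: 7 bp
  13→25: 12 bp
  25→31: 6 bp
  31→39: 8 bp
  39→53: 14 bp
  53→62: 9 bp
  62→79: 17 bp
  79→6 (wrap): 81-79+6 = 8 bp

[6,7,8,8,9,12,14,17]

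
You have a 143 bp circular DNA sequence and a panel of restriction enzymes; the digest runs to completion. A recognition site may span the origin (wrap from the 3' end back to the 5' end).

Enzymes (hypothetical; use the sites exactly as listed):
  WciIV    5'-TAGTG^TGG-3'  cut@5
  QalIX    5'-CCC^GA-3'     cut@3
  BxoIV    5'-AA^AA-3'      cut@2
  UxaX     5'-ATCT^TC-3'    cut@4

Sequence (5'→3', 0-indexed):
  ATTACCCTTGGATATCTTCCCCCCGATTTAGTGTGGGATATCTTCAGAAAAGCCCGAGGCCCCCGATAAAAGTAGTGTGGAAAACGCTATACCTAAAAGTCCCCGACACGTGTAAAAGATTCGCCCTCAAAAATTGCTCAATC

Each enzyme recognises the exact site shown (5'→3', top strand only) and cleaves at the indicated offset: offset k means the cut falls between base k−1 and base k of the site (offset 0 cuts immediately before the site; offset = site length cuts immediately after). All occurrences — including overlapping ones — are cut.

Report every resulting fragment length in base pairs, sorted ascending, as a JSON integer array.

[1,5,5,6,6,7,8,8,9,9,10,11,14,15,29]

Scan for sites:
  WciIV TAGTGTGG/5: at [28, 72] ⇒ [33, 77]
  QalIX CCCGA/3: at [21, 52, 61, 101] ⇒ [24, 55, 64, 104]
  BxoIV AAAA/2: at [47, 67, 80, 94, 113, 128, 129] ⇒ [49, 69, 82, 96, 115, 130, 131]
  UxaX ATCTTC/4: at [13, 39] ⇒ [17, 43]

Pooled cuts: [17, 24, 33, 43, 49, 55, 64, 69, 77, 82, 96, 104, 115, 130, 131]

Fragment lengths:
  17→24: 7 bp
  24→33: 9 bp
  33→43: 10 bp
  43→49: 6 bp
  49→55: 6 bp
  55→64: 9 bp
  64→69: 5 bp
  69→77: 8 bp
  77→82: 5 bp
  82→96: 14 bp
  96→104: 8 bp
  104→115: 11 bp
  115→130: 15 bp
  130→131: 1 bp
  131→17 (wrap): 143-131+17 = 29 bp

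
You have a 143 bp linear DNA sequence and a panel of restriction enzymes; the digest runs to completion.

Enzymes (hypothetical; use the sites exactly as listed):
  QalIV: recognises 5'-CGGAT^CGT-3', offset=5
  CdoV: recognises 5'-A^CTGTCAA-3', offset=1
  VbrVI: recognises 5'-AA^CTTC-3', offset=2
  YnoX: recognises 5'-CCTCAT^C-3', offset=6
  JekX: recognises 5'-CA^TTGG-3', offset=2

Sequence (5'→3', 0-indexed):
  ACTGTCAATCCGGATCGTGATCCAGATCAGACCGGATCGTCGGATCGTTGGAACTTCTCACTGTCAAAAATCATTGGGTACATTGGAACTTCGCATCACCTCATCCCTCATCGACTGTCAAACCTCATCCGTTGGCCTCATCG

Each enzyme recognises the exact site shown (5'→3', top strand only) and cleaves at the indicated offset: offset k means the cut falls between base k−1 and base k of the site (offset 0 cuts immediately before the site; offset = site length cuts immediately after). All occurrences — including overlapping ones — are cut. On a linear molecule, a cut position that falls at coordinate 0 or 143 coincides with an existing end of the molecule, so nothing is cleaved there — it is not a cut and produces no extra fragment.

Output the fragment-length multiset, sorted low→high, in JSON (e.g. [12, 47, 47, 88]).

[1,2,3,6,7,7,8,8,9,13,13,14,14,16,22]

Per-enzyme occurrences:
  QalIV CGGATCGT/5: at [10, 32, 40] ⇒ [15, 37, 45]
  CdoV ACTGTCAA/1: at [0, 59, 113] ⇒ [1, 60, 114]
  VbrVI AACTTC/2: at [51, 86] ⇒ [53, 88]
  YnoX CCTCATC/6: at [98, 105, 122, 135] ⇒ [104, 111, 128, 141]
  JekX CATTGG/2: at [71, 80] ⇒ [73, 82]

All cut coordinates (distinct, sorted): [1, 15, 37, 45, 53, 60, 73, 82, 88, 104, 111, 114, 128, 141]

Fragment lengths:
  [0,1): 1 bp
  [1,15): 14 bp
  [15,37): 22 bp
  [37,45): 8 bp
  [45,53): 8 bp
  [53,60): 7 bp
  [60,73): 13 bp
  [73,82): 9 bp
  [82,88): 6 bp
  [88,104): 16 bp
  [104,111): 7 bp
  [111,114): 3 bp
  [114,128): 14 bp
  [128,141): 13 bp
  [141,143): 2 bp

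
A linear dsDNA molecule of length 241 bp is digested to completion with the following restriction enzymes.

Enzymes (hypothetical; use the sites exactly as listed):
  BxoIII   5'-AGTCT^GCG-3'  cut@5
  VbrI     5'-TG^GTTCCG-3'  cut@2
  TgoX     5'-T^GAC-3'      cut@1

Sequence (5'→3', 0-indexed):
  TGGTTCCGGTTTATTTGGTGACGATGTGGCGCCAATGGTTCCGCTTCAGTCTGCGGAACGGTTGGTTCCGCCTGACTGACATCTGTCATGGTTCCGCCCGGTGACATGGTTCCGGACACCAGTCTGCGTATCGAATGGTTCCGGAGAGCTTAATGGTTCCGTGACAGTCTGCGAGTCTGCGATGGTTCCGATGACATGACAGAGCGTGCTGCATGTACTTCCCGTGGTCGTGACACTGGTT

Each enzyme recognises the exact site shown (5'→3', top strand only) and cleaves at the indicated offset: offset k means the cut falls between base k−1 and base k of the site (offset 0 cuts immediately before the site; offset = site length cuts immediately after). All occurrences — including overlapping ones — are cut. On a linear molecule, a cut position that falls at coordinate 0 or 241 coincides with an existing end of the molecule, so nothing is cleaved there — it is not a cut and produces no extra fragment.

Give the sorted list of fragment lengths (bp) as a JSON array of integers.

Per-enzyme occurrences:
  BxoIII (AGTCTGCG, off=5): starts [47, 120, 165, 173] → cuts [52, 125, 170, 178]
  VbrI (TGGTTCCG, off=2): starts [0, 35, 62, 88, 106, 135, 153, 182] → cuts [2, 37, 64, 90, 108, 137, 155, 184]
  TgoX (TGAC, off=1): starts [18, 72, 76, 101, 161, 191, 196, 230] → cuts [19, 73, 77, 102, 162, 192, 197, 231]

Pooled cuts: [2, 19, 37, 52, 64, 73, 77, 90, 102, 108, 125, 137, 155, 162, 170, 178, 184, 192, 197, 231]

Fragment lengths:
  [0,2): 2 bp
  [2,19): 17 bp
  [19,37): 18 bp
  [37,52): 15 bp
  [52,64): 12 bp
  [64,73): 9 bp
  [73,77): 4 bp
  [77,90): 13 bp
  [90,102): 12 bp
  [102,108): 6 bp
  [108,125): 17 bp
  [125,137): 12 bp
  [137,155): 18 bp
  [155,162): 7 bp
  [162,170): 8 bp
  [170,178): 8 bp
  [178,184): 6 bp
  [184,192): 8 bp
  [192,197): 5 bp
  [197,231): 34 bp
  [231,241): 10 bp

[2,4,5,6,6,7,8,8,8,9,10,12,12,12,13,15,17,17,18,18,34]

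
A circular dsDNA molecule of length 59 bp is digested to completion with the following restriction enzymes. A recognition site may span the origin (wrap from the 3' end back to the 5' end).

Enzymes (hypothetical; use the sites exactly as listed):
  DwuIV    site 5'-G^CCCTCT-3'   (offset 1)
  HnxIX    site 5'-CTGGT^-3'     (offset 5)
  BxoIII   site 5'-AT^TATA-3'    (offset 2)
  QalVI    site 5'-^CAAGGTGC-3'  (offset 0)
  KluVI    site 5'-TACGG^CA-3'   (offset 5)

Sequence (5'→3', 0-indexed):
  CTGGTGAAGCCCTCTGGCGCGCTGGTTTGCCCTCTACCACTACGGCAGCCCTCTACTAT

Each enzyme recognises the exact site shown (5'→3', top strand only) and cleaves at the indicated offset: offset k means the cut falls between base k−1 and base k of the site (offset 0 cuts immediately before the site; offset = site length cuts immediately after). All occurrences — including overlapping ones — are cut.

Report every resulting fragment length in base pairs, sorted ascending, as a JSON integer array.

Site scan:
  DwuIV GCCCTCT/1: at [8, 28, 47] ⇒ [9, 29, 48]
  HnxIX CTGGT/5: at [0, 21] ⇒ [5, 26]
  BxoIII (ATTATA, off=2): no sites
  QalVI (CAAGGTGC, off=0): no sites
  KluVI TACGGCA/5: at [40] ⇒ [45]

All cut coordinates (distinct, sorted): [5, 9, 26, 29, 45, 48]

Fragment lengths:
  5→9: 4 bp
  9→26: 17 bp
  26→29: 3 bp
  29→45: 16 bp
  45→48: 3 bp
  48→5 (wrap): 59-48+5 = 16 bp

[3,3,4,16,16,17]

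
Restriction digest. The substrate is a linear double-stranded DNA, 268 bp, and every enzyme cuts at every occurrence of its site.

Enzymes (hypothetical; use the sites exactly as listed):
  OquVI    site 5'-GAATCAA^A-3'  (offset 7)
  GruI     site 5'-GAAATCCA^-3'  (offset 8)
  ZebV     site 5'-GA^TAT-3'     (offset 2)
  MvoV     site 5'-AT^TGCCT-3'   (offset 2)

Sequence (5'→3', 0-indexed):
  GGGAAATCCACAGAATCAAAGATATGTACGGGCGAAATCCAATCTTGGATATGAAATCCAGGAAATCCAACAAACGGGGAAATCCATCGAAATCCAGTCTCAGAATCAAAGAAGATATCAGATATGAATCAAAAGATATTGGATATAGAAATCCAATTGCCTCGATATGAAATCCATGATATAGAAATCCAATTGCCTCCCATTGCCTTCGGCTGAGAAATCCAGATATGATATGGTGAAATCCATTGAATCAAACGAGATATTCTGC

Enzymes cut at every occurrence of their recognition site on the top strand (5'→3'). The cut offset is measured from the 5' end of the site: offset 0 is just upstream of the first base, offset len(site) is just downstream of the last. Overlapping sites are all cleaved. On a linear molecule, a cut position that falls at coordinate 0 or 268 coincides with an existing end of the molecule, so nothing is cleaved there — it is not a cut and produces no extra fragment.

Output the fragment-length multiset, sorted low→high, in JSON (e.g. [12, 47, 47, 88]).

[2,2,2,3,3,4,5,6,6,7,7,8,8,8,9,9,9,10,10,10,10,11,11,12,12,13,14,17,19,21]

Per-enzyme occurrences:
  OquVI GAATCAAA/7: at [12, 102, 125, 247] ⇒ [19, 109, 132, 254]
  GruI GAAATCCA/8: at [2, 33, 52, 61, 78, 88, 147, 168, 183, 216, 237] ⇒ [10, 41, 60, 69, 86, 96, 155, 176, 191, 224, 245]
  ZebV GATAT/2: at [20, 47, 113, 120, 134, 141, 163, 177, 224, 229, 258] ⇒ [22, 49, 115, 122, 136, 143, 165, 179, 226, 231, 260]
  MvoV ATTGCCT/2: at [155, 191, 201] ⇒ [157, 193, 203]

Pooled cuts: [10, 19, 22, 41, 49, 60, 69, 86, 96, 109, 115, 122, 132, 136, 143, 155, 157, 165, 176, 179, 191, 193, 203, 224, 226, 231, 245, 254, 260]

Fragments:
  [0,10): 10 bp
  [10,19): 9 bp
  [19,22): 3 bp
  [22,41): 19 bp
  [41,49): 8 bp
  [49,60): 11 bp
  [60,69): 9 bp
  [69,86): 17 bp
  [86,96): 10 bp
  [96,109): 13 bp
  [109,115): 6 bp
  [115,122): 7 bp
  [122,132): 10 bp
  [132,136): 4 bp
  [136,143): 7 bp
  [143,155): 12 bp
  [155,157): 2 bp
  [157,165): 8 bp
  [165,176): 11 bp
  [176,179): 3 bp
  [179,191): 12 bp
  [191,193): 2 bp
  [193,203): 10 bp
  [203,224): 21 bp
  [224,226): 2 bp
  [226,231): 5 bp
  [231,245): 14 bp
  [245,254): 9 bp
  [254,260): 6 bp
  [260,268): 8 bp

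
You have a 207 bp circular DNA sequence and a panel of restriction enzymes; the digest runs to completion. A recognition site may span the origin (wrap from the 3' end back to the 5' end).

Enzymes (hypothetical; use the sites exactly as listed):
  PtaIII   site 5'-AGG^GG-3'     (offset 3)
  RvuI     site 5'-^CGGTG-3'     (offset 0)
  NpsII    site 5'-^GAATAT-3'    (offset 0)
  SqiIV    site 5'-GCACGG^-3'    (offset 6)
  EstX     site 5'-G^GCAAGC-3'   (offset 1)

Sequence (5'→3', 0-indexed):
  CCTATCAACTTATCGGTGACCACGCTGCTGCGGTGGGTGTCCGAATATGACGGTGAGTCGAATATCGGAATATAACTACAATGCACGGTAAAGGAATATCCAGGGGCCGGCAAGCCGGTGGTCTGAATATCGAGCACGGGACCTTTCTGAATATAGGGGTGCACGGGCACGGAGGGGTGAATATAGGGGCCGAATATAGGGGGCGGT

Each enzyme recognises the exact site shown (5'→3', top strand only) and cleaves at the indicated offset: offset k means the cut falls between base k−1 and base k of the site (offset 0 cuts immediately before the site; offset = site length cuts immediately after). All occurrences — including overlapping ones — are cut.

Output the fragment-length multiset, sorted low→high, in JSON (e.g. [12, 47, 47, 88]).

[3,3,4,5,5,6,6,8,8,9,9,9,9,9,9,9,11,12,15,17,20,21]

Site scan:
  PtaIII AGGGG/3: at [101, 154, 172, 184, 197] ⇒ [104, 157, 175, 187, 200]
  RvuI CGGTG/0: at [13, 30, 50, 115] ⇒ [13, 30, 50, 115]
  NpsII GAATAT/0: at [42, 59, 67, 93, 124, 148, 178, 191] ⇒ [42, 59, 67, 93, 124, 148, 178, 191]
  SqiIV GCACGG/6: at [82, 133, 160, 166] ⇒ [88, 139, 166, 172]
  EstX GGCAAGC/1: at [108] ⇒ [109]

All cut coordinates (distinct, sorted): [13, 30, 42, 50, 59, 67, 88, 93, 104, 109, 115, 124, 139, 148, 157, 166, 172, 175, 178, 187, 191, 200]

Fragment lengths:
  13→30: 17 bp
  30→42: 12 bp
  42→50: 8 bp
  50→59: 9 bp
  59→67: 8 bp
  67→88: 21 bp
  88→93: 5 bp
  93→104: 11 bp
  104→109: 5 bp
  109→115: 6 bp
  115→124: 9 bp
  124→139: 15 bp
  139→148: 9 bp
  148→157: 9 bp
  157→166: 9 bp
  166→172: 6 bp
  172→175: 3 bp
  175→178: 3 bp
  178→187: 9 bp
  187→191: 4 bp
  191→200: 9 bp
  200→13 (wrap): 207-200+13 = 20 bp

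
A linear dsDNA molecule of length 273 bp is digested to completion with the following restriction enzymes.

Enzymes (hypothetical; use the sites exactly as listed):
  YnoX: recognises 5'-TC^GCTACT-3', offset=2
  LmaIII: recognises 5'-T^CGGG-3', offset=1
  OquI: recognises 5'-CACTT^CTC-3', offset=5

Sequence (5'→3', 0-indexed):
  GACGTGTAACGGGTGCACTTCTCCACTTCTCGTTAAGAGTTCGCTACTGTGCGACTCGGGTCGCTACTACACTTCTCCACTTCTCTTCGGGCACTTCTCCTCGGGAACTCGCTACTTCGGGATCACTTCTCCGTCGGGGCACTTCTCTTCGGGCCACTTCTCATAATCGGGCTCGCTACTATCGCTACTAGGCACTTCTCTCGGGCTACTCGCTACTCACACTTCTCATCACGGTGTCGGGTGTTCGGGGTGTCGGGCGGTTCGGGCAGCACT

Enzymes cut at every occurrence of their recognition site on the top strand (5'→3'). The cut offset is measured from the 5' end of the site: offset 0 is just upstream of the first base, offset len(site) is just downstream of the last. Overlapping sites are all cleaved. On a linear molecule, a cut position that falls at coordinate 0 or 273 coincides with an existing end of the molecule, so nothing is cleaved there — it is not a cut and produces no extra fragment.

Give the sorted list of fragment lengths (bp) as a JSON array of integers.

[4,5,5,5,6,6,7,7,8,8,8,8,8,9,9,9,9,10,10,10,11,11,12,13,13,14,14,14,20]

Scan for sites:
  YnoX (TCGCTACT, off=2): starts [40, 60, 108, 172, 181, 209] → cuts [42, 62, 110, 174, 183, 211]
  LmaIII (TCGGG, off=1): starts [55, 86, 100, 116, 133, 148, 166, 200, 236, 244, 252, 261] → cuts [56, 87, 101, 117, 134, 149, 167, 201, 237, 245, 253, 262]
  OquI (CACTTCTC, off=5): starts [15, 23, 69, 77, 91, 123, 139, 154, 192, 219] → cuts [20, 28, 74, 82, 96, 128, 144, 159, 197, 224]

Pooled cuts: [20, 28, 42, 56, 62, 74, 82, 87, 96, 101, 110, 117, 128, 134, 144, 149, 159, 167, 174, 183, 197, 201, 211, 224, 237, 245, 253, 262]

Fragments:
  [0,20): 20 bp
  [20,28): 8 bp
  [28,42): 14 bp
  [42,56): 14 bp
  [56,62): 6 bp
  [62,74): 12 bp
  [74,82): 8 bp
  [82,87): 5 bp
  [87,96): 9 bp
  [96,101): 5 bp
  [101,110): 9 bp
  [110,117): 7 bp
  [117,128): 11 bp
  [128,134): 6 bp
  [134,144): 10 bp
  [144,149): 5 bp
  [149,159): 10 bp
  [159,167): 8 bp
  [167,174): 7 bp
  [174,183): 9 bp
  [183,197): 14 bp
  [197,201): 4 bp
  [201,211): 10 bp
  [211,224): 13 bp
  [224,237): 13 bp
  [237,245): 8 bp
  [245,253): 8 bp
  [253,262): 9 bp
  [262,273): 11 bp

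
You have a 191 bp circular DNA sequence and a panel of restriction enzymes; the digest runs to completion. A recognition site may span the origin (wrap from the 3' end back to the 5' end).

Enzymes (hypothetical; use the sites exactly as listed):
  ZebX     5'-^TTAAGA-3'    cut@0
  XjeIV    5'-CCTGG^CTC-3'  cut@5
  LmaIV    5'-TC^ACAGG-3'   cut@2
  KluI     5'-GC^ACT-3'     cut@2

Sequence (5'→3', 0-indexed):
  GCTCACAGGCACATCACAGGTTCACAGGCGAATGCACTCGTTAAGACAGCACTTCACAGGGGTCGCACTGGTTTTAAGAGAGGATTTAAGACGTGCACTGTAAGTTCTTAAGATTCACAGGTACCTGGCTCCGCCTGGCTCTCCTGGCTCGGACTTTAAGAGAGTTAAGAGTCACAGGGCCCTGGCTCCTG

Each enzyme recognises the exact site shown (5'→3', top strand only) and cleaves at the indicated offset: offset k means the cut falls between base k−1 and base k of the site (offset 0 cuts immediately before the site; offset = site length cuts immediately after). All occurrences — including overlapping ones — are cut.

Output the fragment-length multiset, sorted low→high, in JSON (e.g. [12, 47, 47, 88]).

Scan for sites:
  ZebX TTAAGA/0: at [40, 73, 85, 107, 155, 164] ⇒ [40, 73, 85, 107, 155, 164]
  XjeIV CCTGGCTC/5: at [123, 133, 142, 180, 187] ⇒ [1, 128, 138, 147, 185]
  LmaIV TCACAGG/2: at [2, 13, 21, 53, 114, 171] ⇒ [4, 15, 23, 55, 116, 173]
  KluI GCACT/2: at [33, 48, 64, 94] ⇒ [35, 50, 66, 96]

All cut coordinates (distinct, sorted): [1, 4, 15, 23, 35, 40, 50, 55, 66, 73, 85, 96, 107, 116, 128, 138, 147, 155, 164, 173, 185]

Fragment lengths:
  1→4: 3 bp
  4→15: 11 bp
  15→23: 8 bp
  23→35: 12 bp
  35→40: 5 bp
  40→50: 10 bp
  50→55: 5 bp
  55→66: 11 bp
  66→73: 7 bp
  73→85: 12 bp
  85→96: 11 bp
  96→107: 11 bp
  107→116: 9 bp
  116→128: 12 bp
  128→138: 10 bp
  138→147: 9 bp
  147→155: 8 bp
  155→164: 9 bp
  164→173: 9 bp
  173→185: 12 bp
  185→1 (wrap): 191-185+1 = 7 bp

[3,5,5,7,7,8,8,9,9,9,9,10,10,11,11,11,11,12,12,12,12]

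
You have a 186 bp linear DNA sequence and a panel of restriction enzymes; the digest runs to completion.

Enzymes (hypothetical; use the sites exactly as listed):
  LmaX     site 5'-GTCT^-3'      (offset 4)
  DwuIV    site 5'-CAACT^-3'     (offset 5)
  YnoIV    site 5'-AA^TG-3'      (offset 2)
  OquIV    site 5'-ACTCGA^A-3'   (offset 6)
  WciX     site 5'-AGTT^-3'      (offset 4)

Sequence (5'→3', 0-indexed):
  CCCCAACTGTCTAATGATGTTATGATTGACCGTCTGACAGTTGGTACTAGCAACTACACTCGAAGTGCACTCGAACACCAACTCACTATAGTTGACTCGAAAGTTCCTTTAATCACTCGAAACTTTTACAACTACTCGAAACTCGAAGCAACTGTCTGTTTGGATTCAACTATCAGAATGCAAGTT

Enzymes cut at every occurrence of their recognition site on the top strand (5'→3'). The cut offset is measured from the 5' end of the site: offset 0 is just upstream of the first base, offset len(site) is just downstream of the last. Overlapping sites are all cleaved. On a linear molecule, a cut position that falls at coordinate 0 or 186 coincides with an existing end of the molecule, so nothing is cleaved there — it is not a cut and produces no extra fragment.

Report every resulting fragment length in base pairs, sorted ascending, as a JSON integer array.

Site scan:
  LmaX GTCT/4: at [8, 31, 153] ⇒ [12, 35, 157]
  DwuIV CAACT/5: at [3, 50, 78, 128, 148, 166] ⇒ [8, 55, 83, 133, 153, 171]
  YnoIV AATG/2: at [12, 176] ⇒ [14, 178]
  OquIV ACTCGAA/6: at [57, 68, 94, 114, 133, 140] ⇒ [63, 74, 100, 120, 139, 146]
  WciX AGTT/4: at [38, 89, 101, 182] ⇒ [42, 93, 105] (position 186 is a terminus of the linear molecule — no cut)

Pooled cuts: [8, 12, 14, 35, 42, 55, 63, 74, 83, 93, 100, 105, 120, 133, 139, 146, 153, 157, 171, 178]

Fragments:
  [0,8): 8 bp
  [8,12): 4 bp
  [12,14): 2 bp
  [14,35): 21 bp
  [35,42): 7 bp
  [42,55): 13 bp
  [55,63): 8 bp
  [63,74): 11 bp
  [74,83): 9 bp
  [83,93): 10 bp
  [93,100): 7 bp
  [100,105): 5 bp
  [105,120): 15 bp
  [120,133): 13 bp
  [133,139): 6 bp
  [139,146): 7 bp
  [146,153): 7 bp
  [153,157): 4 bp
  [157,171): 14 bp
  [171,178): 7 bp
  [178,186): 8 bp

[2,4,4,5,6,7,7,7,7,7,8,8,8,9,10,11,13,13,14,15,21]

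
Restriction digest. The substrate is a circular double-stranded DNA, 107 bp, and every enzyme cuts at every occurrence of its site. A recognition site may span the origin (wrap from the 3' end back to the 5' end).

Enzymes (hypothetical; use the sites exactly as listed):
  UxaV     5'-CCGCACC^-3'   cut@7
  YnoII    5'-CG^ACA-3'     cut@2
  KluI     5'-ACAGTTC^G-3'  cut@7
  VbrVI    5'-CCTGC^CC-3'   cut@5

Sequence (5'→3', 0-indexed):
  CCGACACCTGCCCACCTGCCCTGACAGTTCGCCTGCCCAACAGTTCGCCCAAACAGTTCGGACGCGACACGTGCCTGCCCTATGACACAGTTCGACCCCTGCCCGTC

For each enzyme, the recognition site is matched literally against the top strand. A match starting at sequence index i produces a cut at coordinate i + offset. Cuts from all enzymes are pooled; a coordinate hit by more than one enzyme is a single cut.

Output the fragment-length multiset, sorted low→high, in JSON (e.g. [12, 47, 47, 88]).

[6,7,8,8,8,9,10,11,12,13,15]

Scan for sites:
  UxaV (CCGCACC, off=7): no sites
  YnoII CGACA/2: at [1, 64] ⇒ [3, 66]
  KluI ACAGTTCG/7: at [23, 39, 52, 86] ⇒ [30, 46, 59, 93]
  VbrVI CCTGCCC/5: at [6, 14, 31, 73, 97] ⇒ [11, 19, 36, 78, 102]

Pooled cuts: [3, 11, 19, 30, 36, 46, 59, 66, 78, 93, 102]

Fragments:
  3→11: 8 bp
  11→19: 8 bp
  19→30: 11 bp
  30→36: 6 bp
  36→46: 10 bp
  46→59: 13 bp
  59→66: 7 bp
  66→78: 12 bp
  78→93: 15 bp
  93→102: 9 bp
  102→3 (wrap): 107-102+3 = 8 bp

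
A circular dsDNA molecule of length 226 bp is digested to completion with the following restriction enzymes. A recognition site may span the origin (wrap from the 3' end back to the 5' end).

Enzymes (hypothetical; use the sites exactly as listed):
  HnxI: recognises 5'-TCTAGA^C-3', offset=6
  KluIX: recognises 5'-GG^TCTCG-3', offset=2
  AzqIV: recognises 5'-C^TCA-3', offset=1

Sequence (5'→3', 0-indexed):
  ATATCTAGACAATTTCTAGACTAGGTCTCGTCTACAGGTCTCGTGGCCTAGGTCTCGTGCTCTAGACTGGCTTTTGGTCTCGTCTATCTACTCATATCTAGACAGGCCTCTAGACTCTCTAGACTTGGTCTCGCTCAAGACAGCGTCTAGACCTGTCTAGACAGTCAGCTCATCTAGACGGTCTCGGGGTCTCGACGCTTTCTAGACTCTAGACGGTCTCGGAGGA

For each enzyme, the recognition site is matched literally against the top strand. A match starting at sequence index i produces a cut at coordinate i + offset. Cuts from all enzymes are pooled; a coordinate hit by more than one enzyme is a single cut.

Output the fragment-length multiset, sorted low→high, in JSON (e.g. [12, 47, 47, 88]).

Scan for sites:
  HnxI (TCTAGAC, off=6): starts [3, 14, 60, 96, 108, 117, 145, 155, 172, 200, 207] → cuts [9, 20, 66, 102, 114, 123, 151, 161, 178, 206, 213]
  KluIX (GGTCTCG, off=2): starts [23, 36, 50, 75, 126, 179, 187, 214] → cuts [25, 38, 52, 77, 128, 181, 189, 216]
  AzqIV (CTCA, off=1): starts [90, 133, 168] → cuts [91, 134, 169]

Pooled cuts: [9, 20, 25, 38, 52, 66, 77, 91, 102, 114, 123, 128, 134, 151, 161, 169, 178, 181, 189, 206, 213, 216]

Fragments:
  9→20: 11 bp
  20→25: 5 bp
  25→38: 13 bp
  38→52: 14 bp
  52→66: 14 bp
  66→77: 11 bp
  77→91: 14 bp
  91→102: 11 bp
  102→114: 12 bp
  114→123: 9 bp
  123→128: 5 bp
  128→134: 6 bp
  134→151: 17 bp
  151→161: 10 bp
  161→169: 8 bp
  169→178: 9 bp
  178→181: 3 bp
  181→189: 8 bp
  189→206: 17 bp
  206→213: 7 bp
  213→216: 3 bp
  216→9 (wrap): 226-216+9 = 19 bp

[3,3,5,5,6,7,8,8,9,9,10,11,11,11,12,13,14,14,14,17,17,19]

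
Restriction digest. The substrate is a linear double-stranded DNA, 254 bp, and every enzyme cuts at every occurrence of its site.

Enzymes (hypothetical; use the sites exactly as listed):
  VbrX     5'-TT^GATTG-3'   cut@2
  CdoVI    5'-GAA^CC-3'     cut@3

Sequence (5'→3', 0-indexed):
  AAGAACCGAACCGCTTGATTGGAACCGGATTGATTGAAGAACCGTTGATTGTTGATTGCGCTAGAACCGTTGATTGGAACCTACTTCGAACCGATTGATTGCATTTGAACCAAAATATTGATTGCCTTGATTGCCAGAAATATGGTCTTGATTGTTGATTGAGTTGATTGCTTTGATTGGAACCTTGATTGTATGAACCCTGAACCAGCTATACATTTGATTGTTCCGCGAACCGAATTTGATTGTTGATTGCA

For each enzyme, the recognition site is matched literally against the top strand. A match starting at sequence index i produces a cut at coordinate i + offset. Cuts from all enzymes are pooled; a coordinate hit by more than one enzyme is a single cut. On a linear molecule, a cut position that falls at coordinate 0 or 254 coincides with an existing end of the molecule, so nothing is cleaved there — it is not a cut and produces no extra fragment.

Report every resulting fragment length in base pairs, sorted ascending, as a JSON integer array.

[4,5,5,5,5,6,6,7,7,7,7,7,7,8,8,8,8,9,9,9,10,10,11,11,13,13,14,14,21]

Scan for sites:
  VbrX TTGATTG/2: at [14, 29, 44, 51, 69, 94, 117, 126, 147, 154, 163, 172, 184, 216, 238, 245] ⇒ [16, 31, 46, 53, 71, 96, 119, 128, 149, 156, 165, 174, 186, 218, 240, 247]
  CdoVI GAACC/3: at [2, 7, 21, 38, 63, 76, 87, 106, 179, 194, 201, 229] ⇒ [5, 10, 24, 41, 66, 79, 90, 109, 182, 197, 204, 232]

All cut coordinates (distinct, sorted): [5, 10, 16, 24, 31, 41, 46, 53, 66, 71, 79, 90, 96, 109, 119, 128, 149, 156, 165, 174, 182, 186, 197, 204, 218, 232, 240, 247]

Fragments:
  [0,5): 5 bp
  [5,10): 5 bp
  [10,16): 6 bp
  [16,24): 8 bp
  [24,31): 7 bp
  [31,41): 10 bp
  [41,46): 5 bp
  [46,53): 7 bp
  [53,66): 13 bp
  [66,71): 5 bp
  [71,79): 8 bp
  [79,90): 11 bp
  [90,96): 6 bp
  [96,109): 13 bp
  [109,119): 10 bp
  [119,128): 9 bp
  [128,149): 21 bp
  [149,156): 7 bp
  [156,165): 9 bp
  [165,174): 9 bp
  [174,182): 8 bp
  [182,186): 4 bp
  [186,197): 11 bp
  [197,204): 7 bp
  [204,218): 14 bp
  [218,232): 14 bp
  [232,240): 8 bp
  [240,247): 7 bp
  [247,254): 7 bp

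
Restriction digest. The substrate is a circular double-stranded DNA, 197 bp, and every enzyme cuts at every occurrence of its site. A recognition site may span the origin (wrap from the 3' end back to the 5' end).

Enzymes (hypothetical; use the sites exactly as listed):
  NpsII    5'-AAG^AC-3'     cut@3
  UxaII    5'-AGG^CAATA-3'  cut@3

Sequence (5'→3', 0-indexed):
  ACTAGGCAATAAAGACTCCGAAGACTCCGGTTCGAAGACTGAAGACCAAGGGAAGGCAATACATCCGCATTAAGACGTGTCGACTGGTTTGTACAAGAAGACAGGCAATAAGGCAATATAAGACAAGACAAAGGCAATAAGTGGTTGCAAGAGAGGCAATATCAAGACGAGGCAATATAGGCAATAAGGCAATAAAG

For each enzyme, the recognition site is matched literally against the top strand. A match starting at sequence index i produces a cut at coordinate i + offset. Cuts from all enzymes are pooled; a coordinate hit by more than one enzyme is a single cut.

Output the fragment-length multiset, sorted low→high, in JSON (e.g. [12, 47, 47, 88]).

Site scan:
  NpsII (AAGAC, off=3): starts [11, 20, 34, 41, 71, 97, 119, 124, 163, 194] → cuts [0, 14, 23, 37, 44, 74, 100, 122, 127, 166]
  UxaII (AGGCAATA, off=3): starts [3, 53, 102, 110, 131, 153, 169, 178, 186] → cuts [6, 56, 105, 113, 134, 156, 172, 181, 189]

Pooled cuts: [0, 6, 14, 23, 37, 44, 56, 74, 100, 105, 113, 122, 127, 134, 156, 166, 172, 181, 189]

Fragments:
  0→6: 6 bp
  6→14: 8 bp
  14→23: 9 bp
  23→37: 14 bp
  37→44: 7 bp
  44→56: 12 bp
  56→74: 18 bp
  74→100: 26 bp
  100→105: 5 bp
  105→113: 8 bp
  113→122: 9 bp
  122→127: 5 bp
  127→134: 7 bp
  134→156: 22 bp
  156→166: 10 bp
  166→172: 6 bp
  172→181: 9 bp
  181→189: 8 bp
  189→0 (wrap): 197-189+0 = 8 bp

[5,5,6,6,7,7,8,8,8,8,9,9,9,10,12,14,18,22,26]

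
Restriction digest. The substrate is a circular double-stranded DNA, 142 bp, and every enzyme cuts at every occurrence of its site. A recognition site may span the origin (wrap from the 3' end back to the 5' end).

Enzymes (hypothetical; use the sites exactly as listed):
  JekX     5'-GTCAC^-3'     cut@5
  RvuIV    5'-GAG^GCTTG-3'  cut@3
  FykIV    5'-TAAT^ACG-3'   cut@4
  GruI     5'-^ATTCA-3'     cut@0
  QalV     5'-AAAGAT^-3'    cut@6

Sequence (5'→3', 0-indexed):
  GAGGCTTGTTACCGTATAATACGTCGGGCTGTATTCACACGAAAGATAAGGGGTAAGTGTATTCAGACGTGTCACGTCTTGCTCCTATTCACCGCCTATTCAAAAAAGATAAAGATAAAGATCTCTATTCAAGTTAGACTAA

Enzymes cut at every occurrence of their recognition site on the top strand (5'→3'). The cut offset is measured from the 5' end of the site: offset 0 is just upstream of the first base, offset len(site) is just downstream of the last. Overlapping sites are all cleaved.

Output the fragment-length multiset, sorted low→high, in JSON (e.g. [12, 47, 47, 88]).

Scan for sites:
  JekX GTCAC/5: at [70] ⇒ [75]
  RvuIV GAGGCTTG/3: at [0] ⇒ [3]
  FykIV TAATACG/4: at [16] ⇒ [20]
  GruI ATTCA/0: at [32, 60, 86, 97, 126] ⇒ [32, 60, 86, 97, 126]
  QalV AAAGAT/6: at [41, 104, 110, 116] ⇒ [47, 110, 116, 122]

Pooled cuts: [3, 20, 32, 47, 60, 75, 86, 97, 110, 116, 122, 126]

Fragments:
  3→20: 17 bp
  20→32: 12 bp
  32→47: 15 bp
  47→60: 13 bp
  60→75: 15 bp
  75→86: 11 bp
  86→97: 11 bp
  97→110: 13 bp
  110→116: 6 bp
  116→122: 6 bp
  122→126: 4 bp
  126→3 (wrap): 142-126+3 = 19 bp

[4,6,6,11,11,12,13,13,15,15,17,19]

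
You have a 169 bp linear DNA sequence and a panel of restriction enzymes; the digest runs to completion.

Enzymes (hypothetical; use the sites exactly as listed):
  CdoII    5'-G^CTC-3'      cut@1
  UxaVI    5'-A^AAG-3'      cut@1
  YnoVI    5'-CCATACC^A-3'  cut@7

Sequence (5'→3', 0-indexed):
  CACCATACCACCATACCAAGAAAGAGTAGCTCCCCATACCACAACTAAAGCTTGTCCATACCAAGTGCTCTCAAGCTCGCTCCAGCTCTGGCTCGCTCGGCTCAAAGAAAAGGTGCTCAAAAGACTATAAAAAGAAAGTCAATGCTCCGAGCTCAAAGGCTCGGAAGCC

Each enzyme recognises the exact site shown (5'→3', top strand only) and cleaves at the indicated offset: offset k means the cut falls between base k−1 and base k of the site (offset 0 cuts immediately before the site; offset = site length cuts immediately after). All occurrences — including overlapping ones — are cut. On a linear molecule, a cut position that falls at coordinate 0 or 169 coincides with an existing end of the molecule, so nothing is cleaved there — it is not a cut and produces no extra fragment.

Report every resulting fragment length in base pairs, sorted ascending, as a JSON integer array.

Per-enzyme occurrences:
  CdoII (GCTC, off=1): starts [28, 66, 74, 78, 84, 90, 94, 99, 114, 143, 150, 158] → cuts [29, 67, 75, 79, 85, 91, 95, 100, 115, 144, 151, 159]
  UxaVI (AAAG, off=1): starts [20, 46, 103, 108, 119, 130, 134, 154] → cuts [21, 47, 104, 109, 120, 131, 135, 155]
  YnoVI (CCATACCA, off=7): starts [2, 10, 33, 55] → cuts [9, 17, 40, 62]

Pooled cuts: [9, 17, 21, 29, 40, 47, 62, 67, 75, 79, 85, 91, 95, 100, 104, 109, 115, 120, 131, 135, 144, 151, 155, 159]

Fragments:
  [0,9): 9 bp
  [9,17): 8 bp
  [17,21): 4 bp
  [21,29): 8 bp
  [29,40): 11 bp
  [40,47): 7 bp
  [47,62): 15 bp
  [62,67): 5 bp
  [67,75): 8 bp
  [75,79): 4 bp
  [79,85): 6 bp
  [85,91): 6 bp
  [91,95): 4 bp
  [95,100): 5 bp
  [100,104): 4 bp
  [104,109): 5 bp
  [109,115): 6 bp
  [115,120): 5 bp
  [120,131): 11 bp
  [131,135): 4 bp
  [135,144): 9 bp
  [144,151): 7 bp
  [151,155): 4 bp
  [155,159): 4 bp
  [159,169): 10 bp

[4,4,4,4,4,4,4,5,5,5,5,6,6,6,7,7,8,8,8,9,9,10,11,11,15]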